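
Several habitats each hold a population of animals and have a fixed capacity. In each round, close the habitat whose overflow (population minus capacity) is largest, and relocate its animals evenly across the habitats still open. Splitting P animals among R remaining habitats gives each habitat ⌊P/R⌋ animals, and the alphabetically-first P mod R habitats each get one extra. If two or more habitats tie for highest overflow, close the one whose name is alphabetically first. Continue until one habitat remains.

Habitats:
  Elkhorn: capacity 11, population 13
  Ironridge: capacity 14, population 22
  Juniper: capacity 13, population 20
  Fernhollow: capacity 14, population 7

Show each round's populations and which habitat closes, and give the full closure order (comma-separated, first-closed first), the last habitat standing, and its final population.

Round 1: Elkhorn=13 Fernhollow=7 Ironridge=22 Juniper=20 → close Ironridge (overflow 8)
  22÷3 = 7 each, +1 to first 1
Round 2: Elkhorn=21 Fernhollow=14 Juniper=27 → close Juniper (overflow 14)
  27÷2 = 13 each, +1 to first 1
Round 3: Elkhorn=35 Fernhollow=27 → close Elkhorn (overflow 24)
  35÷1 = 35 each, +1 to first 0

Closure order: Ironridge, Juniper, Elkhorn
Last habitat: Fernhollow with 62 animals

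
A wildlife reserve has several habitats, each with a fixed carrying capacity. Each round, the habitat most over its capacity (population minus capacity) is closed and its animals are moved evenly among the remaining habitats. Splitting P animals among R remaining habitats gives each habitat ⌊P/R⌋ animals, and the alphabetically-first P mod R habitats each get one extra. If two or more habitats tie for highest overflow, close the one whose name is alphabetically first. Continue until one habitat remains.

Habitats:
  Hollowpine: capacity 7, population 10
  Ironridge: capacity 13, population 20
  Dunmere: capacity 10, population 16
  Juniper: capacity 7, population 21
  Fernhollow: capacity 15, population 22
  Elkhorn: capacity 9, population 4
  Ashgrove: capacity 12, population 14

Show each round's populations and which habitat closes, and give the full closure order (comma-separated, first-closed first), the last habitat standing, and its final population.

Round 1: Ashgrove=14 Dunmere=16 Elkhorn=4 Fernhollow=22 Hollowpine=10 Ironridge=20 Juniper=21 → close Juniper (overflow 14)
  21÷6 = 3 each, +1 to first 3
Round 2: Ashgrove=18 Dunmere=20 Elkhorn=8 Fernhollow=25 Hollowpine=13 Ironridge=23 → close Dunmere (overflow 10)
  20÷5 = 4 each, +1 to first 0
Round 3: Ashgrove=22 Elkhorn=12 Fernhollow=29 Hollowpine=17 Ironridge=27 → close Fernhollow (overflow 14)
  29÷4 = 7 each, +1 to first 1
Round 4: Ashgrove=30 Elkhorn=19 Hollowpine=24 Ironridge=34 → close Ironridge (overflow 21)
  34÷3 = 11 each, +1 to first 1
Round 5: Ashgrove=42 Elkhorn=30 Hollowpine=35 → close Ashgrove (overflow 30)
  42÷2 = 21 each, +1 to first 0
Round 6: Elkhorn=51 Hollowpine=56 → close Hollowpine (overflow 49)
  56÷1 = 56 each, +1 to first 0

Closure order: Juniper, Dunmere, Fernhollow, Ironridge, Ashgrove, Hollowpine
Last habitat: Elkhorn with 107 animals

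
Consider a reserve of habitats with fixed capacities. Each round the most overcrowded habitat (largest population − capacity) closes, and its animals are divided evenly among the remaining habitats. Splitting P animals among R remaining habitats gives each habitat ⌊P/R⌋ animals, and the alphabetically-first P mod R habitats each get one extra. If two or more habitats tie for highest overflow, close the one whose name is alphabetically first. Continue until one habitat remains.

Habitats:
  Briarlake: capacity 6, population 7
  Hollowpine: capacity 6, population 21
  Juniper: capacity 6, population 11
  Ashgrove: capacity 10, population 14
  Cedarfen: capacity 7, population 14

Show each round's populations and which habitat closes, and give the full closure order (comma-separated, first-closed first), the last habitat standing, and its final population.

Closure order: Hollowpine, Cedarfen, Ashgrove, Juniper
Last habitat: Briarlake with 67 animals

Round 1: Ashgrove=14 Briarlake=7 Cedarfen=14 Hollowpine=21 Juniper=11 → close Hollowpine (overflow 15)
  21÷4 = 5 each, +1 to first 1
Round 2: Ashgrove=20 Briarlake=12 Cedarfen=19 Juniper=16 → close Cedarfen (overflow 12)
  19÷3 = 6 each, +1 to first 1
Round 3: Ashgrove=27 Briarlake=18 Juniper=22 → close Ashgrove (overflow 17)
  27÷2 = 13 each, +1 to first 1
Round 4: Briarlake=32 Juniper=35 → close Juniper (overflow 29)
  35÷1 = 35 each, +1 to first 0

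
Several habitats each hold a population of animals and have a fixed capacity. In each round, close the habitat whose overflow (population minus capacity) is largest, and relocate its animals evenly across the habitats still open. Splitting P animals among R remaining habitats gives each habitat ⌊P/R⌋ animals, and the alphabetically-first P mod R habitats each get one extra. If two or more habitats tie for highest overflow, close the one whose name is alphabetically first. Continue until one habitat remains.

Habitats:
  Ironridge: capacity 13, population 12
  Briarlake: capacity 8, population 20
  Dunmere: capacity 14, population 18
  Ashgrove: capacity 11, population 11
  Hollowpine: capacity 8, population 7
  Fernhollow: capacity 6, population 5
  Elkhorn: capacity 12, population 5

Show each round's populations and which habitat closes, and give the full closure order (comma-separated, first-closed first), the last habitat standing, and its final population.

Round 1: Ashgrove=11 Briarlake=20 Dunmere=18 Elkhorn=5 Fernhollow=5 Hollowpine=7 Ironridge=12 → close Briarlake (overflow 12)
  20÷6 = 3 each, +1 to first 2
Round 2: Ashgrove=15 Dunmere=22 Elkhorn=8 Fernhollow=8 Hollowpine=10 Ironridge=15 → close Dunmere (overflow 8)
  22÷5 = 4 each, +1 to first 2
Round 3: Ashgrove=20 Elkhorn=13 Fernhollow=12 Hollowpine=14 Ironridge=19 → close Ashgrove (overflow 9)
  20÷4 = 5 each, +1 to first 0
Round 4: Elkhorn=18 Fernhollow=17 Hollowpine=19 Ironridge=24 → close Fernhollow (overflow 11)
  17÷3 = 5 each, +1 to first 2
Round 5: Elkhorn=24 Hollowpine=25 Ironridge=29 → close Hollowpine (overflow 17)
  25÷2 = 12 each, +1 to first 1
Round 6: Elkhorn=37 Ironridge=41 → close Ironridge (overflow 28)
  41÷1 = 41 each, +1 to first 0

Closure order: Briarlake, Dunmere, Ashgrove, Fernhollow, Hollowpine, Ironridge
Last habitat: Elkhorn with 78 animals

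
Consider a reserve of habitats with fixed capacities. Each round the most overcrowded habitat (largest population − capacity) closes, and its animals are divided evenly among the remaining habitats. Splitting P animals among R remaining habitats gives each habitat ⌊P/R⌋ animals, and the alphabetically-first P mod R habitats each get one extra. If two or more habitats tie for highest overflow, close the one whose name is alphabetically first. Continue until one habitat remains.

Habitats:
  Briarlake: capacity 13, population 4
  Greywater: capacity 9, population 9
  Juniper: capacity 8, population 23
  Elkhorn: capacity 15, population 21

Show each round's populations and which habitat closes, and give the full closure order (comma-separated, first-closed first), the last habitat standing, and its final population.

Closure order: Juniper, Elkhorn, Greywater
Last habitat: Briarlake with 57 animals

Round 1: Briarlake=4 Elkhorn=21 Greywater=9 Juniper=23 → close Juniper (overflow 15)
  23÷3 = 7 each, +1 to first 2
Round 2: Briarlake=12 Elkhorn=29 Greywater=16 → close Elkhorn (overflow 14)
  29÷2 = 14 each, +1 to first 1
Round 3: Briarlake=27 Greywater=30 → close Greywater (overflow 21)
  30÷1 = 30 each, +1 to first 0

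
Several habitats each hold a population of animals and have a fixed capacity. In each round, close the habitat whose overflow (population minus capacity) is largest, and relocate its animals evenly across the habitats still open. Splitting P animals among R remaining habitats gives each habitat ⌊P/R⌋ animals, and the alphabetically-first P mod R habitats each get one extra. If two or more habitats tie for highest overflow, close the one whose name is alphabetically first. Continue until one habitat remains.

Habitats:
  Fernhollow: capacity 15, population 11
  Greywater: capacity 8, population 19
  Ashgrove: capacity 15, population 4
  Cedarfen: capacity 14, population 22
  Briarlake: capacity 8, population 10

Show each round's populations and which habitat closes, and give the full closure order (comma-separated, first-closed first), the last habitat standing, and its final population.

Closure order: Greywater, Cedarfen, Briarlake, Fernhollow
Last habitat: Ashgrove with 66 animals

Round 1: Ashgrove=4 Briarlake=10 Cedarfen=22 Fernhollow=11 Greywater=19 → close Greywater (overflow 11)
  19÷4 = 4 each, +1 to first 3
Round 2: Ashgrove=9 Briarlake=15 Cedarfen=27 Fernhollow=15 → close Cedarfen (overflow 13)
  27÷3 = 9 each, +1 to first 0
Round 3: Ashgrove=18 Briarlake=24 Fernhollow=24 → close Briarlake (overflow 16)
  24÷2 = 12 each, +1 to first 0
Round 4: Ashgrove=30 Fernhollow=36 → close Fernhollow (overflow 21)
  36÷1 = 36 each, +1 to first 0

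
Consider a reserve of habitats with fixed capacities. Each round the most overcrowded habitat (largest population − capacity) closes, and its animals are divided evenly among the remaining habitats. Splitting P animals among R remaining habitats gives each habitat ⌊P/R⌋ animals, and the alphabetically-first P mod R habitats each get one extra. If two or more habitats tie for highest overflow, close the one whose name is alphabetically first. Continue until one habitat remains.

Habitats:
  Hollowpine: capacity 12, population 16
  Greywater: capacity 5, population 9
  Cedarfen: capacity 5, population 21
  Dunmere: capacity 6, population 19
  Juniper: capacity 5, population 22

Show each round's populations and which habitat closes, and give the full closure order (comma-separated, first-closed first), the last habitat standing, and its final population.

Round 1: Cedarfen=21 Dunmere=19 Greywater=9 Hollowpine=16 Juniper=22 → close Juniper (overflow 17)
  22÷4 = 5 each, +1 to first 2
Round 2: Cedarfen=27 Dunmere=25 Greywater=14 Hollowpine=21 → close Cedarfen (overflow 22)
  27÷3 = 9 each, +1 to first 0
Round 3: Dunmere=34 Greywater=23 Hollowpine=30 → close Dunmere (overflow 28)
  34÷2 = 17 each, +1 to first 0
Round 4: Greywater=40 Hollowpine=47 → close Greywater (overflow 35)
  40÷1 = 40 each, +1 to first 0

Closure order: Juniper, Cedarfen, Dunmere, Greywater
Last habitat: Hollowpine with 87 animals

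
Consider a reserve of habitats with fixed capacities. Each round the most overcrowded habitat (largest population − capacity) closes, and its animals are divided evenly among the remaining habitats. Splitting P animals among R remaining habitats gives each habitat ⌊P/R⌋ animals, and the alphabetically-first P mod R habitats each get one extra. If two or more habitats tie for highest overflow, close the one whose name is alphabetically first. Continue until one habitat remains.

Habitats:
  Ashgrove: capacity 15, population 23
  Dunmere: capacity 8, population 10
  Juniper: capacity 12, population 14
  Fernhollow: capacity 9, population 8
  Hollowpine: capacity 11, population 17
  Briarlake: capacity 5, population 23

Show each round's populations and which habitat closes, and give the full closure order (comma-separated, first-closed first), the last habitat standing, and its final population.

Round 1: Ashgrove=23 Briarlake=23 Dunmere=10 Fernhollow=8 Hollowpine=17 Juniper=14 → close Briarlake (overflow 18)
  23÷5 = 4 each, +1 to first 3
Round 2: Ashgrove=28 Dunmere=15 Fernhollow=13 Hollowpine=21 Juniper=18 → close Ashgrove (overflow 13)
  28÷4 = 7 each, +1 to first 0
Round 3: Dunmere=22 Fernhollow=20 Hollowpine=28 Juniper=25 → close Hollowpine (overflow 17)
  28÷3 = 9 each, +1 to first 1
Round 4: Dunmere=32 Fernhollow=29 Juniper=34 → close Dunmere (overflow 24)
  32÷2 = 16 each, +1 to first 0
Round 5: Fernhollow=45 Juniper=50 → close Juniper (overflow 38)
  50÷1 = 50 each, +1 to first 0

Closure order: Briarlake, Ashgrove, Hollowpine, Dunmere, Juniper
Last habitat: Fernhollow with 95 animals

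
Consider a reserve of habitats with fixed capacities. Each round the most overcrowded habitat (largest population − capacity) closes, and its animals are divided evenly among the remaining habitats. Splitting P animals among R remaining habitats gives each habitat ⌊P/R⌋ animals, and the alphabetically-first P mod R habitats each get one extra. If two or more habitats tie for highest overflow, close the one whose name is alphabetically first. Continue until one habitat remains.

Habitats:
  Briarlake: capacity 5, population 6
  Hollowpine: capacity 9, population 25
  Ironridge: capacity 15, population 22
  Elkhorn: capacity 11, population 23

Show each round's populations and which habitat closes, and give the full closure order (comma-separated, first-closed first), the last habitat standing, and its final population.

Round 1: Briarlake=6 Elkhorn=23 Hollowpine=25 Ironridge=22 → close Hollowpine (overflow 16)
  25÷3 = 8 each, +1 to first 1
Round 2: Briarlake=15 Elkhorn=31 Ironridge=30 → close Elkhorn (overflow 20)
  31÷2 = 15 each, +1 to first 1
Round 3: Briarlake=31 Ironridge=45 → close Ironridge (overflow 30)
  45÷1 = 45 each, +1 to first 0

Closure order: Hollowpine, Elkhorn, Ironridge
Last habitat: Briarlake with 76 animals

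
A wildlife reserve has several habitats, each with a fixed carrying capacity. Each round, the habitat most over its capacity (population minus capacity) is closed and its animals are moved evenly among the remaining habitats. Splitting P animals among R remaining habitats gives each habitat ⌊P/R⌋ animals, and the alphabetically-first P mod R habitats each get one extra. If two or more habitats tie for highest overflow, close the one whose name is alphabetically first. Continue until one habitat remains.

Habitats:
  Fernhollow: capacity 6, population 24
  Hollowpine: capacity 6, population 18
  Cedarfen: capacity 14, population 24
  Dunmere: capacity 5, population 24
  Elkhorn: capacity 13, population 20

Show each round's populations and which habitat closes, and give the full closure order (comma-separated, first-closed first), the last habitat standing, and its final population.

Round 1: Cedarfen=24 Dunmere=24 Elkhorn=20 Fernhollow=24 Hollowpine=18 → close Dunmere (overflow 19)
  24÷4 = 6 each, +1 to first 0
Round 2: Cedarfen=30 Elkhorn=26 Fernhollow=30 Hollowpine=24 → close Fernhollow (overflow 24)
  30÷3 = 10 each, +1 to first 0
Round 3: Cedarfen=40 Elkhorn=36 Hollowpine=34 → close Hollowpine (overflow 28)
  34÷2 = 17 each, +1 to first 0
Round 4: Cedarfen=57 Elkhorn=53 → close Cedarfen (overflow 43)
  57÷1 = 57 each, +1 to first 0

Closure order: Dunmere, Fernhollow, Hollowpine, Cedarfen
Last habitat: Elkhorn with 110 animals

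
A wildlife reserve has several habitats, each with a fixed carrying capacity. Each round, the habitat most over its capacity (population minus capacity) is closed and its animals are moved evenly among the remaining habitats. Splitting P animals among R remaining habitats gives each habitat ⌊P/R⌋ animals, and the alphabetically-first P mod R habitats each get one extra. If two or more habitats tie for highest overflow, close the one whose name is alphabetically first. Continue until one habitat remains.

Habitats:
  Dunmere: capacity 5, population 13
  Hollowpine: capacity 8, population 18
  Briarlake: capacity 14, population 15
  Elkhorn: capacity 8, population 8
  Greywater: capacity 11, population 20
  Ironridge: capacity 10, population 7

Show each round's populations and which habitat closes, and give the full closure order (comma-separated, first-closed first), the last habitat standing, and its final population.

Closure order: Hollowpine, Dunmere, Greywater, Briarlake, Elkhorn
Last habitat: Ironridge with 81 animals

Round 1: Briarlake=15 Dunmere=13 Elkhorn=8 Greywater=20 Hollowpine=18 Ironridge=7 → close Hollowpine (overflow 10)
  18÷5 = 3 each, +1 to first 3
Round 2: Briarlake=19 Dunmere=17 Elkhorn=12 Greywater=23 Ironridge=10 → close Dunmere (overflow 12)
  17÷4 = 4 each, +1 to first 1
Round 3: Briarlake=24 Elkhorn=16 Greywater=27 Ironridge=14 → close Greywater (overflow 16)
  27÷3 = 9 each, +1 to first 0
Round 4: Briarlake=33 Elkhorn=25 Ironridge=23 → close Briarlake (overflow 19)
  33÷2 = 16 each, +1 to first 1
Round 5: Elkhorn=42 Ironridge=39 → close Elkhorn (overflow 34)
  42÷1 = 42 each, +1 to first 0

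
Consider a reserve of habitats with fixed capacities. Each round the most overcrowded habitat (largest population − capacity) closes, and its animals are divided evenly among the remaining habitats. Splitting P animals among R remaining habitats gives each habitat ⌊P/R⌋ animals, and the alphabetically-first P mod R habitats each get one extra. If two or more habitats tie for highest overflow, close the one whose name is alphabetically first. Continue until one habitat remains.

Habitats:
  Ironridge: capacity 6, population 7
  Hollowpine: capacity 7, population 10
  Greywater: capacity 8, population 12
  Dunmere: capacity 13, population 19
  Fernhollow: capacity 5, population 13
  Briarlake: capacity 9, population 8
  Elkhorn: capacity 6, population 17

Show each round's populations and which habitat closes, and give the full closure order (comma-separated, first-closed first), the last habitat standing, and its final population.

Closure order: Elkhorn, Fernhollow, Dunmere, Greywater, Hollowpine, Briarlake
Last habitat: Ironridge with 86 animals

Round 1: Briarlake=8 Dunmere=19 Elkhorn=17 Fernhollow=13 Greywater=12 Hollowpine=10 Ironridge=7 → close Elkhorn (overflow 11)
  17÷6 = 2 each, +1 to first 5
Round 2: Briarlake=11 Dunmere=22 Fernhollow=16 Greywater=15 Hollowpine=13 Ironridge=9 → close Fernhollow (overflow 11)
  16÷5 = 3 each, +1 to first 1
Round 3: Briarlake=15 Dunmere=25 Greywater=18 Hollowpine=16 Ironridge=12 → close Dunmere (overflow 12)
  25÷4 = 6 each, +1 to first 1
Round 4: Briarlake=22 Greywater=24 Hollowpine=22 Ironridge=18 → close Greywater (overflow 16)
  24÷3 = 8 each, +1 to first 0
Round 5: Briarlake=30 Hollowpine=30 Ironridge=26 → close Hollowpine (overflow 23)
  30÷2 = 15 each, +1 to first 0
Round 6: Briarlake=45 Ironridge=41 → close Briarlake (overflow 36)
  45÷1 = 45 each, +1 to first 0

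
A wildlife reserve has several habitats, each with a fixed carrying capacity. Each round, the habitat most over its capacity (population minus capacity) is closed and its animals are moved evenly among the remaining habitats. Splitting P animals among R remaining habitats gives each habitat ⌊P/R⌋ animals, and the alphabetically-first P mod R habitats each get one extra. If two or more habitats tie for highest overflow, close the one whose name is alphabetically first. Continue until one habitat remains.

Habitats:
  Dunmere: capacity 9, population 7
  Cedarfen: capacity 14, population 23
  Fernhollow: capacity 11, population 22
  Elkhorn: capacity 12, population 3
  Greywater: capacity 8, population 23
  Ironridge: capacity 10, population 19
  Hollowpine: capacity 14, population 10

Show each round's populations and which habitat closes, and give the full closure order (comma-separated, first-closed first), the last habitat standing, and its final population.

Closure order: Greywater, Fernhollow, Cedarfen, Ironridge, Dunmere, Hollowpine
Last habitat: Elkhorn with 107 animals

Round 1: Cedarfen=23 Dunmere=7 Elkhorn=3 Fernhollow=22 Greywater=23 Hollowpine=10 Ironridge=19 → close Greywater (overflow 15)
  23÷6 = 3 each, +1 to first 5
Round 2: Cedarfen=27 Dunmere=11 Elkhorn=7 Fernhollow=26 Hollowpine=14 Ironridge=22 → close Fernhollow (overflow 15)
  26÷5 = 5 each, +1 to first 1
Round 3: Cedarfen=33 Dunmere=16 Elkhorn=12 Hollowpine=19 Ironridge=27 → close Cedarfen (overflow 19)
  33÷4 = 8 each, +1 to first 1
Round 4: Dunmere=25 Elkhorn=20 Hollowpine=27 Ironridge=35 → close Ironridge (overflow 25)
  35÷3 = 11 each, +1 to first 2
Round 5: Dunmere=37 Elkhorn=32 Hollowpine=38 → close Dunmere (overflow 28)
  37÷2 = 18 each, +1 to first 1
Round 6: Elkhorn=51 Hollowpine=56 → close Hollowpine (overflow 42)
  56÷1 = 56 each, +1 to first 0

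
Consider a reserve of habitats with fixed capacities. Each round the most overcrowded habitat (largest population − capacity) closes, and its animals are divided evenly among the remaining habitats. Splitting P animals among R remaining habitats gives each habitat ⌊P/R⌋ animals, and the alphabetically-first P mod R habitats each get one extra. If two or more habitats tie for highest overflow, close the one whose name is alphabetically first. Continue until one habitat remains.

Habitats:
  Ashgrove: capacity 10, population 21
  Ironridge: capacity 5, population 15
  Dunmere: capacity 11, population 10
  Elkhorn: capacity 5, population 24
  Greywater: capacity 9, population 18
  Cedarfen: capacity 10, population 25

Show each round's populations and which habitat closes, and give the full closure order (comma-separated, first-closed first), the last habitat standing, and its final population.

Round 1: Ashgrove=21 Cedarfen=25 Dunmere=10 Elkhorn=24 Greywater=18 Ironridge=15 → close Elkhorn (overflow 19)
  24÷5 = 4 each, +1 to first 4
Round 2: Ashgrove=26 Cedarfen=30 Dunmere=15 Greywater=23 Ironridge=19 → close Cedarfen (overflow 20)
  30÷4 = 7 each, +1 to first 2
Round 3: Ashgrove=34 Dunmere=23 Greywater=30 Ironridge=26 → close Ashgrove (overflow 24)
  34÷3 = 11 each, +1 to first 1
Round 4: Dunmere=35 Greywater=41 Ironridge=37 → close Greywater (overflow 32)
  41÷2 = 20 each, +1 to first 1
Round 5: Dunmere=56 Ironridge=57 → close Ironridge (overflow 52)
  57÷1 = 57 each, +1 to first 0

Closure order: Elkhorn, Cedarfen, Ashgrove, Greywater, Ironridge
Last habitat: Dunmere with 113 animals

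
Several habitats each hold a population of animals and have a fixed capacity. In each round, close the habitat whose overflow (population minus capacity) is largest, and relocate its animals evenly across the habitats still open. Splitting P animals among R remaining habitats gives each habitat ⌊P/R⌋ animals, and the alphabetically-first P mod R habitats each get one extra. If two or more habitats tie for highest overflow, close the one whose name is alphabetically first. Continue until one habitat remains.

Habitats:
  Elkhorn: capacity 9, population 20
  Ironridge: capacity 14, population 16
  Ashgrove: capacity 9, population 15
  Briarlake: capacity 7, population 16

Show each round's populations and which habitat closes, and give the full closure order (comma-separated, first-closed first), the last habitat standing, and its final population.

Round 1: Ashgrove=15 Briarlake=16 Elkhorn=20 Ironridge=16 → close Elkhorn (overflow 11)
  20÷3 = 6 each, +1 to first 2
Round 2: Ashgrove=22 Briarlake=23 Ironridge=22 → close Briarlake (overflow 16)
  23÷2 = 11 each, +1 to first 1
Round 3: Ashgrove=34 Ironridge=33 → close Ashgrove (overflow 25)
  34÷1 = 34 each, +1 to first 0

Closure order: Elkhorn, Briarlake, Ashgrove
Last habitat: Ironridge with 67 animals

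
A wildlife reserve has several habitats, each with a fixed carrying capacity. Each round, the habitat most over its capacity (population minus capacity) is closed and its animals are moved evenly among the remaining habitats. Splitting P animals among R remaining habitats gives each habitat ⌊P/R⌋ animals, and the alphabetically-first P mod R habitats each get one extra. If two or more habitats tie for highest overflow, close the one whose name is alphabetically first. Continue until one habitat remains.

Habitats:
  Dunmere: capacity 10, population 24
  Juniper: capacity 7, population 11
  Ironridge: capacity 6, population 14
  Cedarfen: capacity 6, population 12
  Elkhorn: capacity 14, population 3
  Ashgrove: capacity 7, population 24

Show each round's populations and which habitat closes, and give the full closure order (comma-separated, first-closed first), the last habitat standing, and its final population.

Closure order: Ashgrove, Dunmere, Ironridge, Cedarfen, Juniper
Last habitat: Elkhorn with 88 animals

Round 1: Ashgrove=24 Cedarfen=12 Dunmere=24 Elkhorn=3 Ironridge=14 Juniper=11 → close Ashgrove (overflow 17)
  24÷5 = 4 each, +1 to first 4
Round 2: Cedarfen=17 Dunmere=29 Elkhorn=8 Ironridge=19 Juniper=15 → close Dunmere (overflow 19)
  29÷4 = 7 each, +1 to first 1
Round 3: Cedarfen=25 Elkhorn=15 Ironridge=26 Juniper=22 → close Ironridge (overflow 20)
  26÷3 = 8 each, +1 to first 2
Round 4: Cedarfen=34 Elkhorn=24 Juniper=30 → close Cedarfen (overflow 28)
  34÷2 = 17 each, +1 to first 0
Round 5: Elkhorn=41 Juniper=47 → close Juniper (overflow 40)
  47÷1 = 47 each, +1 to first 0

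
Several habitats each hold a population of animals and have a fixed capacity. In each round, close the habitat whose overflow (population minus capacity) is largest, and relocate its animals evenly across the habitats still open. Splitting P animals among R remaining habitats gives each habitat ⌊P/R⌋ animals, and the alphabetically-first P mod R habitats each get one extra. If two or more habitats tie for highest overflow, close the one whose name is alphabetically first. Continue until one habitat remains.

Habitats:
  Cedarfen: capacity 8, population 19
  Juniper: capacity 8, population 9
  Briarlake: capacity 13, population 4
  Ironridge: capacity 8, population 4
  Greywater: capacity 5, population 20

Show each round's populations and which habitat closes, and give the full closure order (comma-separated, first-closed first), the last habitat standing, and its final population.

Closure order: Greywater, Cedarfen, Juniper, Ironridge
Last habitat: Briarlake with 56 animals

Round 1: Briarlake=4 Cedarfen=19 Greywater=20 Ironridge=4 Juniper=9 → close Greywater (overflow 15)
  20÷4 = 5 each, +1 to first 0
Round 2: Briarlake=9 Cedarfen=24 Ironridge=9 Juniper=14 → close Cedarfen (overflow 16)
  24÷3 = 8 each, +1 to first 0
Round 3: Briarlake=17 Ironridge=17 Juniper=22 → close Juniper (overflow 14)
  22÷2 = 11 each, +1 to first 0
Round 4: Briarlake=28 Ironridge=28 → close Ironridge (overflow 20)
  28÷1 = 28 each, +1 to first 0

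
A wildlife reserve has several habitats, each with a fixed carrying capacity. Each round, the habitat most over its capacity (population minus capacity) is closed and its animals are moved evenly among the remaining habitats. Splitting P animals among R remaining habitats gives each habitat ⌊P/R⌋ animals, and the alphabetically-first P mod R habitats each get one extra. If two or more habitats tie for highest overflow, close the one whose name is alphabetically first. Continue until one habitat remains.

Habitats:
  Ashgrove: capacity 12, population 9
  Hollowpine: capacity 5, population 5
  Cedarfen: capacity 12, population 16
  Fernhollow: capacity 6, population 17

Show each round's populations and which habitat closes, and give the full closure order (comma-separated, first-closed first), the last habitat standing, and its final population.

Closure order: Fernhollow, Cedarfen, Hollowpine
Last habitat: Ashgrove with 47 animals

Round 1: Ashgrove=9 Cedarfen=16 Fernhollow=17 Hollowpine=5 → close Fernhollow (overflow 11)
  17÷3 = 5 each, +1 to first 2
Round 2: Ashgrove=15 Cedarfen=22 Hollowpine=10 → close Cedarfen (overflow 10)
  22÷2 = 11 each, +1 to first 0
Round 3: Ashgrove=26 Hollowpine=21 → close Hollowpine (overflow 16)
  21÷1 = 21 each, +1 to first 0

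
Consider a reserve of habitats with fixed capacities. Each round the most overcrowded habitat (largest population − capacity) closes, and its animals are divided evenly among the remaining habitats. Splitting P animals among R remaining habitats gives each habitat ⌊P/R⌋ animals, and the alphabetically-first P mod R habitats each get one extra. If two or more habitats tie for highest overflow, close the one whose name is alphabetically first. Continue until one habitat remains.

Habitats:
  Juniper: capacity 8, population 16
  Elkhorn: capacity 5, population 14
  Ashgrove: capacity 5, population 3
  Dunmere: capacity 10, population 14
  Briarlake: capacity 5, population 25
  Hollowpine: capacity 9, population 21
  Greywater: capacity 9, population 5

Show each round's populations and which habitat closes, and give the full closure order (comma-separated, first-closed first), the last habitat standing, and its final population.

Round 1: Ashgrove=3 Briarlake=25 Dunmere=14 Elkhorn=14 Greywater=5 Hollowpine=21 Juniper=16 → close Briarlake (overflow 20)
  25÷6 = 4 each, +1 to first 1
Round 2: Ashgrove=8 Dunmere=18 Elkhorn=18 Greywater=9 Hollowpine=25 Juniper=20 → close Hollowpine (overflow 16)
  25÷5 = 5 each, +1 to first 0
Round 3: Ashgrove=13 Dunmere=23 Elkhorn=23 Greywater=14 Juniper=25 → close Elkhorn (overflow 18)
  23÷4 = 5 each, +1 to first 3
Round 4: Ashgrove=19 Dunmere=29 Greywater=20 Juniper=30 → close Juniper (overflow 22)
  30÷3 = 10 each, +1 to first 0
Round 5: Ashgrove=29 Dunmere=39 Greywater=30 → close Dunmere (overflow 29)
  39÷2 = 19 each, +1 to first 1
Round 6: Ashgrove=49 Greywater=49 → close Ashgrove (overflow 44)
  49÷1 = 49 each, +1 to first 0

Closure order: Briarlake, Hollowpine, Elkhorn, Juniper, Dunmere, Ashgrove
Last habitat: Greywater with 98 animals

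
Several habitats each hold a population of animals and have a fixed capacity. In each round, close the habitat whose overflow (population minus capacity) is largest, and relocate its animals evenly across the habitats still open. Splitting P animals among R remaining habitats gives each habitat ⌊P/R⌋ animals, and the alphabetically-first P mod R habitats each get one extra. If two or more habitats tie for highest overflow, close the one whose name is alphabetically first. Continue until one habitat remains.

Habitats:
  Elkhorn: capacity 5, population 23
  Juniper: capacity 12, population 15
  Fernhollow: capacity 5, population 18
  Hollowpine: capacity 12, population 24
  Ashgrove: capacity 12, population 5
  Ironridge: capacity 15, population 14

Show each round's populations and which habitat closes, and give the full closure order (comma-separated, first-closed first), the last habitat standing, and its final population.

Closure order: Elkhorn, Fernhollow, Hollowpine, Juniper, Ironridge
Last habitat: Ashgrove with 99 animals

Round 1: Ashgrove=5 Elkhorn=23 Fernhollow=18 Hollowpine=24 Ironridge=14 Juniper=15 → close Elkhorn (overflow 18)
  23÷5 = 4 each, +1 to first 3
Round 2: Ashgrove=10 Fernhollow=23 Hollowpine=29 Ironridge=18 Juniper=19 → close Fernhollow (overflow 18)
  23÷4 = 5 each, +1 to first 3
Round 3: Ashgrove=16 Hollowpine=35 Ironridge=24 Juniper=24 → close Hollowpine (overflow 23)
  35÷3 = 11 each, +1 to first 2
Round 4: Ashgrove=28 Ironridge=36 Juniper=35 → close Juniper (overflow 23)
  35÷2 = 17 each, +1 to first 1
Round 5: Ashgrove=46 Ironridge=53 → close Ironridge (overflow 38)
  53÷1 = 53 each, +1 to first 0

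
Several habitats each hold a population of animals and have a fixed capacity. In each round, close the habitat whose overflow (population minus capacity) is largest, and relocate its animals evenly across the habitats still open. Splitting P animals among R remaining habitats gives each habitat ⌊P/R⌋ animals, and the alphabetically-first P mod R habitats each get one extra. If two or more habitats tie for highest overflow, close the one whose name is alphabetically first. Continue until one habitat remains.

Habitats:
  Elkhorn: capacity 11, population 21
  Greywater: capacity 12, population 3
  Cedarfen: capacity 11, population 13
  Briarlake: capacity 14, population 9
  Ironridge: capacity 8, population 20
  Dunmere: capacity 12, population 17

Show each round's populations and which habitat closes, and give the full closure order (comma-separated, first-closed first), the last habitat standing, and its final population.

Round 1: Briarlake=9 Cedarfen=13 Dunmere=17 Elkhorn=21 Greywater=3 Ironridge=20 → close Ironridge (overflow 12)
  20÷5 = 4 each, +1 to first 0
Round 2: Briarlake=13 Cedarfen=17 Dunmere=21 Elkhorn=25 Greywater=7 → close Elkhorn (overflow 14)
  25÷4 = 6 each, +1 to first 1
Round 3: Briarlake=20 Cedarfen=23 Dunmere=27 Greywater=13 → close Dunmere (overflow 15)
  27÷3 = 9 each, +1 to first 0
Round 4: Briarlake=29 Cedarfen=32 Greywater=22 → close Cedarfen (overflow 21)
  32÷2 = 16 each, +1 to first 0
Round 5: Briarlake=45 Greywater=38 → close Briarlake (overflow 31)
  45÷1 = 45 each, +1 to first 0

Closure order: Ironridge, Elkhorn, Dunmere, Cedarfen, Briarlake
Last habitat: Greywater with 83 animals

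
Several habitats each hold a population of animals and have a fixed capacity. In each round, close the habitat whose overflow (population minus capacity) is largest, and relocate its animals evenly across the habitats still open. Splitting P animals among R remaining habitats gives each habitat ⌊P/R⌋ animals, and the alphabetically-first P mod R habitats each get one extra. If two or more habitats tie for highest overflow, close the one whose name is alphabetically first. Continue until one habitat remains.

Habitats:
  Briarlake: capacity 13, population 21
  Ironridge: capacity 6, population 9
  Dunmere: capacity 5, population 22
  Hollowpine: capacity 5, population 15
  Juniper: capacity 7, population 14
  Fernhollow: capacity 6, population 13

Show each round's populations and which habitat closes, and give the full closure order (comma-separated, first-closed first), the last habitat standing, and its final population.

Closure order: Dunmere, Hollowpine, Briarlake, Fernhollow, Juniper
Last habitat: Ironridge with 94 animals

Round 1: Briarlake=21 Dunmere=22 Fernhollow=13 Hollowpine=15 Ironridge=9 Juniper=14 → close Dunmere (overflow 17)
  22÷5 = 4 each, +1 to first 2
Round 2: Briarlake=26 Fernhollow=18 Hollowpine=19 Ironridge=13 Juniper=18 → close Hollowpine (overflow 14)
  19÷4 = 4 each, +1 to first 3
Round 3: Briarlake=31 Fernhollow=23 Ironridge=18 Juniper=22 → close Briarlake (overflow 18)
  31÷3 = 10 each, +1 to first 1
Round 4: Fernhollow=34 Ironridge=28 Juniper=32 → close Fernhollow (overflow 28)
  34÷2 = 17 each, +1 to first 0
Round 5: Ironridge=45 Juniper=49 → close Juniper (overflow 42)
  49÷1 = 49 each, +1 to first 0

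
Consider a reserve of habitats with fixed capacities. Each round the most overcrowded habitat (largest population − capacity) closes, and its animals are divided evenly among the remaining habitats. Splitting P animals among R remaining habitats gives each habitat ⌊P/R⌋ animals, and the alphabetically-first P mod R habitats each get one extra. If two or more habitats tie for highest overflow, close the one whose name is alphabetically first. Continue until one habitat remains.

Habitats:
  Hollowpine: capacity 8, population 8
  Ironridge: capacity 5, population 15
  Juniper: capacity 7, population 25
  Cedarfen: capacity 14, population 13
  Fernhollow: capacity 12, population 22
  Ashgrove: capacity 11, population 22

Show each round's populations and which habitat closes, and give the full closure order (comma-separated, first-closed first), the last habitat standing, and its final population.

Round 1: Ashgrove=22 Cedarfen=13 Fernhollow=22 Hollowpine=8 Ironridge=15 Juniper=25 → close Juniper (overflow 18)
  25÷5 = 5 each, +1 to first 0
Round 2: Ashgrove=27 Cedarfen=18 Fernhollow=27 Hollowpine=13 Ironridge=20 → close Ashgrove (overflow 16)
  27÷4 = 6 each, +1 to first 3
Round 3: Cedarfen=25 Fernhollow=34 Hollowpine=20 Ironridge=26 → close Fernhollow (overflow 22)
  34÷3 = 11 each, +1 to first 1
Round 4: Cedarfen=37 Hollowpine=31 Ironridge=37 → close Ironridge (overflow 32)
  37÷2 = 18 each, +1 to first 1
Round 5: Cedarfen=56 Hollowpine=49 → close Cedarfen (overflow 42)
  56÷1 = 56 each, +1 to first 0

Closure order: Juniper, Ashgrove, Fernhollow, Ironridge, Cedarfen
Last habitat: Hollowpine with 105 animals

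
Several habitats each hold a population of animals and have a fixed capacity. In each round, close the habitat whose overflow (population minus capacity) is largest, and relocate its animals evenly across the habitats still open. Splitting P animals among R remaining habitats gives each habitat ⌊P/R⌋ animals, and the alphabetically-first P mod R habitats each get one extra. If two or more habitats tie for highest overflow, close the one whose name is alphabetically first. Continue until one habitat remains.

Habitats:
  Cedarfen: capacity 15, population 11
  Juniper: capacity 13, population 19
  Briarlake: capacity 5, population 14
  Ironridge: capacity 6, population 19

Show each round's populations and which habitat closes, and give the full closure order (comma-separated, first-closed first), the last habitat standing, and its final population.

Closure order: Ironridge, Briarlake, Juniper
Last habitat: Cedarfen with 63 animals

Round 1: Briarlake=14 Cedarfen=11 Ironridge=19 Juniper=19 → close Ironridge (overflow 13)
  19÷3 = 6 each, +1 to first 1
Round 2: Briarlake=21 Cedarfen=17 Juniper=25 → close Briarlake (overflow 16)
  21÷2 = 10 each, +1 to first 1
Round 3: Cedarfen=28 Juniper=35 → close Juniper (overflow 22)
  35÷1 = 35 each, +1 to first 0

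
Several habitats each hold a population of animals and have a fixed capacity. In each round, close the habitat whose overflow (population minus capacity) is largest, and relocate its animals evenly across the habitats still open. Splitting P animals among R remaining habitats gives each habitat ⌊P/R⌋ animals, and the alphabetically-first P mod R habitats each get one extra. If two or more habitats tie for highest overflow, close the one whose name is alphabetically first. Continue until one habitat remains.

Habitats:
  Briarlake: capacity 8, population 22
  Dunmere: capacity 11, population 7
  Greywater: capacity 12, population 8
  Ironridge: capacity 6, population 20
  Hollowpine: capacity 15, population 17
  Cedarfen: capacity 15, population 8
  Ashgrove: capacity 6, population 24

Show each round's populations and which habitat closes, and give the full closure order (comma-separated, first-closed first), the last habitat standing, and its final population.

Closure order: Ashgrove, Briarlake, Ironridge, Hollowpine, Dunmere, Greywater
Last habitat: Cedarfen with 106 animals

Round 1: Ashgrove=24 Briarlake=22 Cedarfen=8 Dunmere=7 Greywater=8 Hollowpine=17 Ironridge=20 → close Ashgrove (overflow 18)
  24÷6 = 4 each, +1 to first 0
Round 2: Briarlake=26 Cedarfen=12 Dunmere=11 Greywater=12 Hollowpine=21 Ironridge=24 → close Briarlake (overflow 18)
  26÷5 = 5 each, +1 to first 1
Round 3: Cedarfen=18 Dunmere=16 Greywater=17 Hollowpine=26 Ironridge=29 → close Ironridge (overflow 23)
  29÷4 = 7 each, +1 to first 1
Round 4: Cedarfen=26 Dunmere=23 Greywater=24 Hollowpine=33 → close Hollowpine (overflow 18)
  33÷3 = 11 each, +1 to first 0
Round 5: Cedarfen=37 Dunmere=34 Greywater=35 → close Dunmere (overflow 23)
  34÷2 = 17 each, +1 to first 0
Round 6: Cedarfen=54 Greywater=52 → close Greywater (overflow 40)
  52÷1 = 52 each, +1 to first 0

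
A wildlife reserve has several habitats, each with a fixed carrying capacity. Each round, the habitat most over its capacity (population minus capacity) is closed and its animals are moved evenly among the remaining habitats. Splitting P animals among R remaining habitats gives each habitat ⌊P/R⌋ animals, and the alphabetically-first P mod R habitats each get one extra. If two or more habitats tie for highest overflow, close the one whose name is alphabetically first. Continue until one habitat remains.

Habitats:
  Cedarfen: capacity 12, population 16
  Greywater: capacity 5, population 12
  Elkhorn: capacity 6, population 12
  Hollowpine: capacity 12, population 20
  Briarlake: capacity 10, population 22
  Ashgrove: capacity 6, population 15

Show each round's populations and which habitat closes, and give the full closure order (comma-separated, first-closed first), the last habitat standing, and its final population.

Closure order: Briarlake, Ashgrove, Hollowpine, Elkhorn, Cedarfen
Last habitat: Greywater with 97 animals

Round 1: Ashgrove=15 Briarlake=22 Cedarfen=16 Elkhorn=12 Greywater=12 Hollowpine=20 → close Briarlake (overflow 12)
  22÷5 = 4 each, +1 to first 2
Round 2: Ashgrove=20 Cedarfen=21 Elkhorn=16 Greywater=16 Hollowpine=24 → close Ashgrove (overflow 14)
  20÷4 = 5 each, +1 to first 0
Round 3: Cedarfen=26 Elkhorn=21 Greywater=21 Hollowpine=29 → close Hollowpine (overflow 17)
  29÷3 = 9 each, +1 to first 2
Round 4: Cedarfen=36 Elkhorn=31 Greywater=30 → close Elkhorn (overflow 25)
  31÷2 = 15 each, +1 to first 1
Round 5: Cedarfen=52 Greywater=45 → close Cedarfen (overflow 40)
  52÷1 = 52 each, +1 to first 0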